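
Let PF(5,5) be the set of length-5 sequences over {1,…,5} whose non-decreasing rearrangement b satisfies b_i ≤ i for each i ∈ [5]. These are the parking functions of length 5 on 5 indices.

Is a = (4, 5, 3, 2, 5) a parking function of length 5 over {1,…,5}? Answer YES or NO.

Sorted: b = (2, 3, 4, 5, 5).
  b_1=2 > 1
  fails at i=1 ⇒ NO

NO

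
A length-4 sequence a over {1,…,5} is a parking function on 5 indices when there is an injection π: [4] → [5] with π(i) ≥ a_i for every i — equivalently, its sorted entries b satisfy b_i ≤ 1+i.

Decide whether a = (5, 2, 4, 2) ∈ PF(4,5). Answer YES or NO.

Order a: b = (2, 2, 4, 5).
  b_1=2 ≤ 2
  b_2=2 ≤ 3
  b_3=4 ≤ 4
  b_4=5 ≤ 5
All bounds hold ⇒ YES

YES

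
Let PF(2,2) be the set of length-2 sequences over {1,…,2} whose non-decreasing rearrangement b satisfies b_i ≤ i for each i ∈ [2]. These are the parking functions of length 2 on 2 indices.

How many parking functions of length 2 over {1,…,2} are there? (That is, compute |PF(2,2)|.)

#PF = (2−2+1)·(2+1)^(2−1) = 1 · 3 = 3 (Pollak)
Example (2,1) → sorted (1,2): b_i ≤ i ∀i, a PF.

3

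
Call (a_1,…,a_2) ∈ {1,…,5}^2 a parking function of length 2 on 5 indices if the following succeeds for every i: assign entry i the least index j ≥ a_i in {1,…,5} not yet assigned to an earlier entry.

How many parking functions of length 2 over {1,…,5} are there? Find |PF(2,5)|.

#PF = 4·6^1 = 4 · 6 = 24 (Konheim–Weiss)
Example (2,1) → sorted (1,2): b_i ≤ 3+i ∀i, a PF.

24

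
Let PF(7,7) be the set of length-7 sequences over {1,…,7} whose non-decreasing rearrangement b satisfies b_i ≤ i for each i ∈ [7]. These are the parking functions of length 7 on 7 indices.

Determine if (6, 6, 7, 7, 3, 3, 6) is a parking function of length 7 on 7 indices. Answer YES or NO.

NO

Order a: b = (3, 3, 6, 6, 6, 7, 7).
  b_1=3 > 1
  fails at i=1 ⇒ NO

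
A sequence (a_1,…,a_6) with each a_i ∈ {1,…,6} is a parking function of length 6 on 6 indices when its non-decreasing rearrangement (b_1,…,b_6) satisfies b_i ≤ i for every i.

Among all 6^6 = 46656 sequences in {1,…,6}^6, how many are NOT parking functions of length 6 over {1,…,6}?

|PF| = (6+1−6)·(6+1)^{6−1} = 1×16807 = 16807 (Pollak)
One tuple (4,6,6,3,1,6) → sorted (1,3,4,6,6,6): b_2=3>2, not a PF.
Total 46656; non-PF = 46656−16807 = 29849

29849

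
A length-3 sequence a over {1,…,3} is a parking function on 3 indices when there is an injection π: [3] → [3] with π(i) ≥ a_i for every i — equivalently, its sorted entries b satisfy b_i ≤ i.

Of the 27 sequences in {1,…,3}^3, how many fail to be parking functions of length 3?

11

|PF| = (4−3)·4^(3−1) = 1×16 = 16 (Konheim–Weiss)
One tuple (2,2,3) → sorted (2,2,3): b_1=2>1, not a PF.
3^3 − 16 = 27 − 16 = 11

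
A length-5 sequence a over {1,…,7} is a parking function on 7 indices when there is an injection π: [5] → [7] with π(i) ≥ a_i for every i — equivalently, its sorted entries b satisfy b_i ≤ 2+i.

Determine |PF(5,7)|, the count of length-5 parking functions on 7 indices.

|PF| = 3·8^4 = 3·4096 = 12288 (Pollak)
Check (3,3,3,5,5) → sorted (3,3,3,5,5): b_i ≤ 2+i ∀i, a PF.

12288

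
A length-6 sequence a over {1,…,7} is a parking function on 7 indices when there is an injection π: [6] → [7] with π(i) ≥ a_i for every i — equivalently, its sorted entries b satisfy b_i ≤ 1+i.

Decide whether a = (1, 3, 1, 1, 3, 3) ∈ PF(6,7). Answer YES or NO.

YES

Order a: b = (1, 1, 1, 3, 3, 3).
  b_1=1 ≤ 2
  b_2=1 ≤ 3
  b_3=1 ≤ 4
  b_4=3 ≤ 5
  b_5=3 ≤ 6
  b_6=3 ≤ 7
All bounds hold ⇒ YES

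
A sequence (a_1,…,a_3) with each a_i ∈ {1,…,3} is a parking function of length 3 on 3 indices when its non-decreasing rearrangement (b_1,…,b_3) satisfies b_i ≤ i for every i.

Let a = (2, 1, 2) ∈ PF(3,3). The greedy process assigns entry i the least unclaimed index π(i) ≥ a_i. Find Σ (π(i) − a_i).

1

Σπ = 6 ({1..3} each once); Σa = 2+1+2 = 5; disp = 6−5 = 1.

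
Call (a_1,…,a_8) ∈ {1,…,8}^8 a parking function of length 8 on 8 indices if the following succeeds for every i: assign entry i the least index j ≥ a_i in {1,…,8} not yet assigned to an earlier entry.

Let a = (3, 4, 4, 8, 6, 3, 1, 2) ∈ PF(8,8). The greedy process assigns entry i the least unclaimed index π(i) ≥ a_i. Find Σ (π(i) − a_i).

5

Σπ(i) = 1+…+8 = 36; Σa = 3+4+4+8+6+3+1+2 = 31; disp = 36−31 = 5.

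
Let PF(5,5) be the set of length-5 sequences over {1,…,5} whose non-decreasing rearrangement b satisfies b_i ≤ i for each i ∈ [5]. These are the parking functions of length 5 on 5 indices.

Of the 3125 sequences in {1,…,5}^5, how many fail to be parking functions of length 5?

Count = (6−5)·6^(5−1) = 1·1296 = 1296 (Konheim–Weiss)
One tuple (5,4,5,2,1) → sorted (1,2,4,5,5): b_3=4>3, not a PF.
5^5 − 1296 = 3125 − 1296 = 1829

1829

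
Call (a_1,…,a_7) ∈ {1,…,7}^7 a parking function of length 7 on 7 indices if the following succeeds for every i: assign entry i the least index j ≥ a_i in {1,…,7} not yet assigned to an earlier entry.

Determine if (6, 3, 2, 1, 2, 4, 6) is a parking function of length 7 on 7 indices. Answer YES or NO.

Order a: b = (1, 2, 2, 3, 4, 6, 6).
  b_1=1 ≤ 1
  b_2=2 ≤ 2
  b_3=2 ≤ 3
  b_4=3 ≤ 4
  b_5=4 ≤ 5
  b_6=6 ≤ 6
  b_7=6 ≤ 7
All bounds hold ⇒ YES

YES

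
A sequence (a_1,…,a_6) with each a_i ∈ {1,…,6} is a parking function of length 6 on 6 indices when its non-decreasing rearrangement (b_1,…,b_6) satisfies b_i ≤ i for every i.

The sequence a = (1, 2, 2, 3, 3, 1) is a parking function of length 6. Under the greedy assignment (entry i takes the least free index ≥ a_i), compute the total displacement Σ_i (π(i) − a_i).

Σπ(i) = 1+…+6 = 21; Σa = 1+2+2+3+3+1 = 12; disp = 21−12 = 9.

9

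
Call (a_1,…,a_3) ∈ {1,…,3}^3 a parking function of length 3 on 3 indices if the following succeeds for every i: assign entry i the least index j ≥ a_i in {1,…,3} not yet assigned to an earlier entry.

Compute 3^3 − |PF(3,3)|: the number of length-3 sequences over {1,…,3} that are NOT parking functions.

11

#PF = (3+1−3)·(3+1)^{3−1} = 1·16 = 16 (Konheim–Weiss)
Check (3,2,3) → sorted (2,3,3): b_1=2>1, not a PF.
So 27 − 16 = 11 fail.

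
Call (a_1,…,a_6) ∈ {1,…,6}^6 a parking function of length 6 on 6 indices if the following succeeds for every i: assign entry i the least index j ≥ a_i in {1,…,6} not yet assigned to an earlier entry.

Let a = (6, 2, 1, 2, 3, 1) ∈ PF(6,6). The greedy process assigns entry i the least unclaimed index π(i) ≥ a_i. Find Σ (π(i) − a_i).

Σπ = 21 ({1..6} each once); Σa = 6+2+1+2+3+1 = 15; disp = 21−15 = 6.

6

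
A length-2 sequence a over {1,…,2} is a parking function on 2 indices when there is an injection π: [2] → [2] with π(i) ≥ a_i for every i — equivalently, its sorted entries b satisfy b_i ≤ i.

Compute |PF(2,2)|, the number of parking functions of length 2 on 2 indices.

3

#PF = (2−2+1)·(2+1)^(2−1) = 1×3 = 3 [KW]
Example (1,2) → sorted (1,2): b_i ≤ i ∀i, a PF.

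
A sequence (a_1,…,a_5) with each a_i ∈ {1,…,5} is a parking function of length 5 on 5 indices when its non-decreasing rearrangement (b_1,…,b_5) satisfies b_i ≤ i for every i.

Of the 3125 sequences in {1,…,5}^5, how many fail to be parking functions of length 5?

1829

|PF(5,5)| = (6−5)·6^(5−1) = 1·1296 = 1296 (Pollak)
E.g. (3,2,5,2,4) → sorted (2,2,3,4,5): b_1=2>1, not a PF.
5^5 − 1296 = 3125 − 1296 = 1829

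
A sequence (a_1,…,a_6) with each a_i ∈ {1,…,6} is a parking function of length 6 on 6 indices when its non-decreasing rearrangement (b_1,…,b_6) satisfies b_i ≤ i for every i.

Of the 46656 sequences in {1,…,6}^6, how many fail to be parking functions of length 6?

|PF| = (6+1−6)·(6+1)^{6−1} = 1 · 16807 = 16807 [KW]
One tuple (6,6,6,2,4,4) → sorted (2,4,4,6,6,6): b_1=2>1, not a PF.
6^6 − 16807 = 46656 − 16807 = 29849

29849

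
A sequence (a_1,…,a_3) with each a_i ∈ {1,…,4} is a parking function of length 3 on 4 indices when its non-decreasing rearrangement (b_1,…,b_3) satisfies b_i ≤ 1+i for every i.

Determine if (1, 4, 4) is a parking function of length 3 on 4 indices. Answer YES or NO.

NO

Rearranged: b = (1, 4, 4).
  b_1=1 ≤ 2
  b_2=4 > 3
  fails at i=2 ⇒ NO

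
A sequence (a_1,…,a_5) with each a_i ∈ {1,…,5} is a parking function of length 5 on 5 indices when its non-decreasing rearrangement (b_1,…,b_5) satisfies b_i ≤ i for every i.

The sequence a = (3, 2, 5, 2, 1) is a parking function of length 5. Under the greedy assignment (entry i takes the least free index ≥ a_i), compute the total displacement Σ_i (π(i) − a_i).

Σπ = 15 ({1..5} each once); Σa = 3+2+5+2+1 = 13; disp = 15−13 = 2.

2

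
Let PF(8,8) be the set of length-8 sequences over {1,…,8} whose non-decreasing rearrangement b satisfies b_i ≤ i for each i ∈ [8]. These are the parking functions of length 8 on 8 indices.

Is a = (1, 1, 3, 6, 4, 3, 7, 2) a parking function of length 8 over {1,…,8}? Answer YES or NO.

YES

Sorted: b = (1, 1, 2, 3, 3, 4, 6, 7).
  b_1=1 ≤ 1
  b_2=1 ≤ 2
  b_3=2 ≤ 3
  b_4=3 ≤ 4
  b_5=3 ≤ 5
  b_6=4 ≤ 6
  b_7=6 ≤ 7
  b_8=7 ≤ 8
All bounds hold ⇒ YES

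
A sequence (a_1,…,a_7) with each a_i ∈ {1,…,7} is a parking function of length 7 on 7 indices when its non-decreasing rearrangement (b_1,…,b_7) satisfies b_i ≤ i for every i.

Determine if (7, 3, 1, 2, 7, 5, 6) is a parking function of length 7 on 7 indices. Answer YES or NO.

NO

Rearranged: b = (1, 2, 3, 5, 6, 7, 7).
  b_1=1 ≤ 1
  b_2=2 ≤ 2
  b_3=3 ≤ 3
  b_4=5 > 4
  fails at i=4 ⇒ NO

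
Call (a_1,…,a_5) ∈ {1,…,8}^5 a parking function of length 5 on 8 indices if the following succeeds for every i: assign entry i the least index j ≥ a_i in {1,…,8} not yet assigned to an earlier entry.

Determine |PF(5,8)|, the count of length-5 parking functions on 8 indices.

|PF| = (8+1−5)·(8+1)^{5−1} = 4 · 6561 = 26244
Example (4,4,3,8,4) → sorted (3,4,4,4,8): b_i ≤ 3+i ∀i, a PF.

26244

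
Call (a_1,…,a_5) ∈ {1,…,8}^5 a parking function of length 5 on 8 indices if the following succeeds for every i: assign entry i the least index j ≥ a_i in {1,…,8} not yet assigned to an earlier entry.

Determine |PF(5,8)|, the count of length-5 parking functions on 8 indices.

|PF| = (8+1−5)·(8+1)^{5−1} = 4×6561 = 26244 (Konheim–Weiss)
Example (7,1,4,2,8) → sorted (1,2,4,7,8): b_i ≤ 3+i ∀i, a PF.

26244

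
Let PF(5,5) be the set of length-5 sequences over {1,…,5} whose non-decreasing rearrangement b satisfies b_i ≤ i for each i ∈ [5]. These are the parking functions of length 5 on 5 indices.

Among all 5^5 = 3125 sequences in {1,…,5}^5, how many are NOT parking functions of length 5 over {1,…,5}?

Count = (5−5+1)·(5+1)^(5−1) = 1 · 1296 = 1296 [KW]
One tuple (3,2,5,2,4) → sorted (2,2,3,4,5): b_1=2>1, not a PF.
Total 3125; non-PF = 3125−1296 = 1829

1829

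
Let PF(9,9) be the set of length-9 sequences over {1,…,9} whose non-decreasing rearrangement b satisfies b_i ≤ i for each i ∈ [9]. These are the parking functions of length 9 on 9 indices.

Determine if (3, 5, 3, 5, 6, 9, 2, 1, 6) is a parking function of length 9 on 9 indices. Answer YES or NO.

Rearranged: b = (1, 2, 3, 3, 5, 5, 6, 6, 9).
  b_1=1 ≤ 1
  b_2=2 ≤ 2
  b_3=3 ≤ 3
  b_4=3 ≤ 4
  b_5=5 ≤ 5
  b_6=5 ≤ 6
  b_7=6 ≤ 7
  b_8=6 ≤ 8
  b_9=9 ≤ 9
All bounds hold ⇒ YES

YES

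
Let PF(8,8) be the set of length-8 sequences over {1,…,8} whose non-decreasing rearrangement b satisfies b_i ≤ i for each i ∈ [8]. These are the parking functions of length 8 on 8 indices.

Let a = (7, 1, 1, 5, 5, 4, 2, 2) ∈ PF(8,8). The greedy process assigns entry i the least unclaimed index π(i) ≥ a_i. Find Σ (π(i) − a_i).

Σπ = 36 ({1..8} each once); Σa = 7+1+1+5+5+4+2+2 = 27; disp = 36−27 = 9.

9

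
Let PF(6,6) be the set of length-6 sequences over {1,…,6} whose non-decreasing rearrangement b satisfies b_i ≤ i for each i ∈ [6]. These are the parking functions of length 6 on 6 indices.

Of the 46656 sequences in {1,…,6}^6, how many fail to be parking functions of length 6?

29849

#PF = (6−6+1)·(6+1)^(6−1) = 1 · 16807 = 16807
Check (1,6,4,6,6,6) → sorted (1,4,6,6,6,6): b_2=4>2, not a PF.
So 46656 − 16807 = 29849 fail.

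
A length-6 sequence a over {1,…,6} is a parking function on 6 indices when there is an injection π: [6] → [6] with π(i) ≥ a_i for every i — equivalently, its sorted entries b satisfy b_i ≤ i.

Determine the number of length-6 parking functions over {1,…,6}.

|PF| = (6+1−6)·(6+1)^{6−1} = 1×16807 = 16807 [KW]
Check (1,2,1,2,1,3) → sorted (1,1,1,2,2,3): b_i ≤ i ∀i, a PF.

16807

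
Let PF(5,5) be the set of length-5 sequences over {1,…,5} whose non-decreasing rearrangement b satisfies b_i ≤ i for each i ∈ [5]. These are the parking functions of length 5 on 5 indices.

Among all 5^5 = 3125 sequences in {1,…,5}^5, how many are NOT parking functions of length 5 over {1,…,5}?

1829

#PF = (6−5)·6^(5−1) = 1·1296 = 1296 (Pollak)
E.g. (4,4,4,3,3) → sorted (3,3,4,4,4): b_1=3>1, not a PF.
5^5 − 1296 = 3125 − 1296 = 1829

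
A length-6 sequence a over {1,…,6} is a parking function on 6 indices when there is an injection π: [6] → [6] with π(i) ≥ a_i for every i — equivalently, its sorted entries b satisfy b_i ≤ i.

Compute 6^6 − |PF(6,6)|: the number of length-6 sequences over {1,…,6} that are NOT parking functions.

29849

|PF(6,6)| = 1·7^5 = 1×16807 = 16807
E.g. (4,4,6,3,5,5) → sorted (3,4,4,5,5,6): b_1=3>1, not a PF.
Total 46656; non-PF = 46656−16807 = 29849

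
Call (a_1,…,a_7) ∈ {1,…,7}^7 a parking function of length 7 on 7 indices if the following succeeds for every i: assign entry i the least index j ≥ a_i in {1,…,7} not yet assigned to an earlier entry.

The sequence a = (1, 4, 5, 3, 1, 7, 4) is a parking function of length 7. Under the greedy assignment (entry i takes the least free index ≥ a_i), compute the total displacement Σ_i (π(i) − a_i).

Σπ = 7·8/2 = 28 (π permutes [7]); Σa = 1+4+5+3+1+7+4 = 25; disp = 28−25 = 3.

3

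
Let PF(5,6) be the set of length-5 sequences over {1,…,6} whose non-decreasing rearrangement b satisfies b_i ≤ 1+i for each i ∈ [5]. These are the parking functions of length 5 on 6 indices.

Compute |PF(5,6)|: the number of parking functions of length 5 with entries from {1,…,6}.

|PF(5,6)| = 2·7^4 = 2·2401 = 4802 (Pollak)
E.g. (4,3,3,5,2) → sorted (2,3,3,4,5): b_i ≤ 1+i ∀i, a PF.

4802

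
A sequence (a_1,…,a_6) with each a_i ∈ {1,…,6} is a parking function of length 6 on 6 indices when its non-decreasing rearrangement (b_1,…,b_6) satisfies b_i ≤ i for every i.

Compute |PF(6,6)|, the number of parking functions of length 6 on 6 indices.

|PF(6,6)| = (6+1−6)·(6+1)^{6−1} = 1·16807 = 16807 (Konheim–Weiss)
Example (4,3,2,3,1,6) → sorted (1,2,3,3,4,6): b_i ≤ i ∀i, a PF.

16807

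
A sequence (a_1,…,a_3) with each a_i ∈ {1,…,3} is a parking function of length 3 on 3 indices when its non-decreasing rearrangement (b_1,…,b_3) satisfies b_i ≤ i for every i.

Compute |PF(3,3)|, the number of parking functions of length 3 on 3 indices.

16

|PF(3,3)| = (3−3+1)·(3+1)^(3−1) = 1 · 16 = 16 [KW]
Example (1,1,2) → sorted (1,1,2): b_i ≤ i ∀i, a PF.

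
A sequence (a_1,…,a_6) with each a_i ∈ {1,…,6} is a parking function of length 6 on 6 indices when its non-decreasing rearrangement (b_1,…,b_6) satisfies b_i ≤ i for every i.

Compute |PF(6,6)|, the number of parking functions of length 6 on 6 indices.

|PF(6,6)| = 1·7^5 = 1 · 16807 = 16807 (Konheim–Weiss)
One tuple (1,3,5,2,1,5) → sorted (1,1,2,3,5,5): b_i ≤ i ∀i, a PF.

16807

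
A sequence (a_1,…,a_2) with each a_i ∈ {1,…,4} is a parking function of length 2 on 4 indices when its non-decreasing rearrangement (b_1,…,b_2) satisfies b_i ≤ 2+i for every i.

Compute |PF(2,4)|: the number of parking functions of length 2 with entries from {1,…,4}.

#PF = 3·5^1 = 3·5 = 15 [KW]
Check (2,3) → sorted (2,3): b_i ≤ 2+i ∀i, a PF.

15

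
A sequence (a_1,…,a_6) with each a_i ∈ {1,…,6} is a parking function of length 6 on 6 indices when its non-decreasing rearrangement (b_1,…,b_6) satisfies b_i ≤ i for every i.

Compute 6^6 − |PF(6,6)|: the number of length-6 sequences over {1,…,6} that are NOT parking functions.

29849

#PF = (6−6+1)·(6+1)^(6−1) = 1·16807 = 16807 [KW]
One tuple (6,5,5,3,4,2) → sorted (2,3,4,5,5,6): b_1=2>1, not a PF.
So 46656 − 16807 = 29849 fail.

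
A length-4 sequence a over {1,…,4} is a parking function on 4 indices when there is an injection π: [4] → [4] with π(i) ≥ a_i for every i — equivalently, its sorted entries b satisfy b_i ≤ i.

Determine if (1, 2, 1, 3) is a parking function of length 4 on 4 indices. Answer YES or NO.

Sorted: b = (1, 1, 2, 3).
  b_1=1 ≤ 1
  b_2=1 ≤ 2
  b_3=2 ≤ 3
  b_4=3 ≤ 4
All bounds hold ⇒ YES

YES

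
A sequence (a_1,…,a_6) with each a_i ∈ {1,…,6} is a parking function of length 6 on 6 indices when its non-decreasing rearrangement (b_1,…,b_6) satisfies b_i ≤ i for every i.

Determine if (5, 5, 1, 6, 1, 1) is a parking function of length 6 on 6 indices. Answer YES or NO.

Rearranged: b = (1, 1, 1, 5, 5, 6).
  b_1=1 ≤ 1
  b_2=1 ≤ 2
  b_3=1 ≤ 3
  b_4=5 > 4
  fails at i=4 ⇒ NO

NO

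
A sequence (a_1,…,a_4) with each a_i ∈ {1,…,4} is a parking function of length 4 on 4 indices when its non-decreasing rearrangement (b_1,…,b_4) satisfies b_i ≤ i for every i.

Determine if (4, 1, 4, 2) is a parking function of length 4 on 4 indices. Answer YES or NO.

Sorted: b = (1, 2, 4, 4).
  b_1=1 ≤ 1
  b_2=2 ≤ 2
  b_3=4 > 3
  fails at i=3 ⇒ NO

NO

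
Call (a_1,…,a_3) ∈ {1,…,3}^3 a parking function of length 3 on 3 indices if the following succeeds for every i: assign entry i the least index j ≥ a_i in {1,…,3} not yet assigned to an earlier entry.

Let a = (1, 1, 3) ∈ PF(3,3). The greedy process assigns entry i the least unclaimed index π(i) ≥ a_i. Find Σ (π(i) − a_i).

Σπ = 3·4/2 = 6 (π permutes [3]); Σa = 1+1+3 = 5; disp = 6−5 = 1.

1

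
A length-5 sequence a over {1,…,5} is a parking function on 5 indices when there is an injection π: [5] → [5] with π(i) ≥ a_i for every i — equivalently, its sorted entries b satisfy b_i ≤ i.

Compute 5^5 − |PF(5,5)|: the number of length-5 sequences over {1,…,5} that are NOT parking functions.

|PF| = (5−5+1)·(5+1)^(5−1) = 1 · 1296 = 1296
Example (4,3,4,2,4) → sorted (2,3,4,4,4): b_1=2>1, not a PF.
5^5 − 1296 = 3125 − 1296 = 1829

1829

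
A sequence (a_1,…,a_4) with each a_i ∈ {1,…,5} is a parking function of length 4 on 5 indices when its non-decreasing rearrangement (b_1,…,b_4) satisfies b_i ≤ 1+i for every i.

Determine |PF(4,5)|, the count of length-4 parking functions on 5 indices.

Count = (6−4)·6^(4−1) = 2 · 216 = 432 [KW]
E.g. (2,3,2,3) → sorted (2,2,3,3): b_i ≤ 1+i ∀i, a PF.

432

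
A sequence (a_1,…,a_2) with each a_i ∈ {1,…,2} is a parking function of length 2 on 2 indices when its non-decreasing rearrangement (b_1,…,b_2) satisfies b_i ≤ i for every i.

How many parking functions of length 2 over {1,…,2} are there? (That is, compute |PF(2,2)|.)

Count = (2−2+1)·(2+1)^(2−1) = 1·3 = 3
One tuple (2,1) → sorted (1,2): b_i ≤ i ∀i, a PF.

3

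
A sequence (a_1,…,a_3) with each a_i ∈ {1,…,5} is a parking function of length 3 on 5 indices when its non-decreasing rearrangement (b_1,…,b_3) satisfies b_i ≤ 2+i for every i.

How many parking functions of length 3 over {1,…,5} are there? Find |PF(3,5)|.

Count = (6−3)·6^(3−1) = 3 · 36 = 108 (Konheim–Weiss)
Check (2,5,1) → sorted (1,2,5): b_i ≤ 2+i ∀i, a PF.

108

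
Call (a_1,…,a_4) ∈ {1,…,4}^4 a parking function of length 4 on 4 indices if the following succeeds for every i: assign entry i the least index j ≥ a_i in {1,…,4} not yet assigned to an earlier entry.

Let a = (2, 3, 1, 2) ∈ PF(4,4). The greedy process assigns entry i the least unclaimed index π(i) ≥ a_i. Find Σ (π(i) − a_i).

2

Σπ = 4·5/2 = 10 (π permutes [4]); Σa = 2+3+1+2 = 8; disp = 10−8 = 2.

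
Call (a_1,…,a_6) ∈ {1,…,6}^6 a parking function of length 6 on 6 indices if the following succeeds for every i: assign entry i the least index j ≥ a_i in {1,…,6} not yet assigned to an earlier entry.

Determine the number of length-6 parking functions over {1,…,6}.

16807

Count = 1·7^5 = 1·16807 = 16807 (Konheim–Weiss)
E.g. (5,1,3,2,4,1) → sorted (1,1,2,3,4,5): b_i ≤ i ∀i, a PF.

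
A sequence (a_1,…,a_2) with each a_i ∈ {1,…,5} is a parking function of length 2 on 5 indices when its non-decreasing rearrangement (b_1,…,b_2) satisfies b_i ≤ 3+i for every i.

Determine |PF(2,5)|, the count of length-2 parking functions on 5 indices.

Count = 4·6^1 = 4×6 = 24
Check (3,4) → sorted (3,4): b_i ≤ 3+i ∀i, a PF.

24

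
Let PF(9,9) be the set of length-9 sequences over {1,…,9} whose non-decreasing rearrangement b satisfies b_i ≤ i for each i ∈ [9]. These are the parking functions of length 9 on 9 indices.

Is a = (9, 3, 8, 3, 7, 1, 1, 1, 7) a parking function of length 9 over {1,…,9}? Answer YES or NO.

NO

Sorted: b = (1, 1, 1, 3, 3, 7, 7, 8, 9).
  b_1=1 ≤ 1
  b_2=1 ≤ 2
  b_3=1 ≤ 3
  b_4=3 ≤ 4
  b_5=3 ≤ 5
  b_6=7 > 6
  fails at i=6 ⇒ NO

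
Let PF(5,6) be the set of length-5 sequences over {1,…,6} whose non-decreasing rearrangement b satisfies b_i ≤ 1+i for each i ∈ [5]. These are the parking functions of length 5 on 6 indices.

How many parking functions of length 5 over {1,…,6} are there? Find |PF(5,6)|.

4802

|PF(5,6)| = 2·7^4 = 2·2401 = 4802 (Pollak)
Check (1,3,5,3,3) → sorted (1,3,3,3,5): b_i ≤ 1+i ∀i, a PF.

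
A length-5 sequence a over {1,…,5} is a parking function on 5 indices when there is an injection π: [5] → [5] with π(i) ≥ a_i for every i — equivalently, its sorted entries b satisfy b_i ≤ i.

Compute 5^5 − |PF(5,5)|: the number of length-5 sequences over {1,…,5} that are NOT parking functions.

1829

|PF| = 1·6^4 = 1 · 1296 = 1296
Check (5,5,4,3,2) → sorted (2,3,4,5,5): b_1=2>1, not a PF.
5^5 − 1296 = 3125 − 1296 = 1829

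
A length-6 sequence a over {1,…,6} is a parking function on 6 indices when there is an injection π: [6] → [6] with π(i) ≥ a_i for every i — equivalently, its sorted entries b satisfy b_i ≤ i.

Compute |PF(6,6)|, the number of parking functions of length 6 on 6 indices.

16807

Count = 1·7^5 = 1·16807 = 16807
E.g. (3,6,2,5,1,2) → sorted (1,2,2,3,5,6): b_i ≤ i ∀i, a PF.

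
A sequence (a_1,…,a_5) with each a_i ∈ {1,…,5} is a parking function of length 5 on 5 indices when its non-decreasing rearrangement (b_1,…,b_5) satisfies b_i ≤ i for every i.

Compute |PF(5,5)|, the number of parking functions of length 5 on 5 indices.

1296

Count = (5+1−5)·(5+1)^{5−1} = 1·1296 = 1296 (Konheim–Weiss)
Check (2,5,2,2,1) → sorted (1,2,2,2,5): b_i ≤ i ∀i, a PF.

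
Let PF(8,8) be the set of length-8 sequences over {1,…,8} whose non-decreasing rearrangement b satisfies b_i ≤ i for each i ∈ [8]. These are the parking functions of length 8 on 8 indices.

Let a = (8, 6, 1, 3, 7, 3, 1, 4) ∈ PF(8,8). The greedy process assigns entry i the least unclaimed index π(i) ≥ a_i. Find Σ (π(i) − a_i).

Σπ(i) = 1+…+8 = 36; Σa = 8+6+1+3+7+3+1+4 = 33; disp = 36−33 = 3.

3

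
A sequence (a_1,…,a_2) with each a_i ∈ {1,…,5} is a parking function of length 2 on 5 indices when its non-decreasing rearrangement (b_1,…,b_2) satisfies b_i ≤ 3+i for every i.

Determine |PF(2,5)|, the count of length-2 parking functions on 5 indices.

24

#PF = 4·6^1 = 4×6 = 24 [KW]
Check (3,2) → sorted (2,3): b_i ≤ 3+i ∀i, a PF.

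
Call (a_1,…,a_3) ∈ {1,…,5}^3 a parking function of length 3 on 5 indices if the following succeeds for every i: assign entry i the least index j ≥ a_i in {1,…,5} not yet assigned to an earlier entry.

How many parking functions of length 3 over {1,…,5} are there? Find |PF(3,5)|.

#PF = (6−3)·6^(3−1) = 3 · 36 = 108 (Konheim–Weiss)
One tuple (5,1,3) → sorted (1,3,5): b_i ≤ 2+i ∀i, a PF.

108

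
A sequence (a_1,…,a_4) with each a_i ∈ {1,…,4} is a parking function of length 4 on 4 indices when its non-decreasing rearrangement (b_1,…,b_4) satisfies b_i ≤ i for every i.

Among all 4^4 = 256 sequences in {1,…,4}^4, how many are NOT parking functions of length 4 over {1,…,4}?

131

Count = 1·5^3 = 1×125 = 125 (Pollak)
One tuple (3,4,3,4) → sorted (3,3,4,4): b_1=3>1, not a PF.
So 256 − 125 = 131 fail.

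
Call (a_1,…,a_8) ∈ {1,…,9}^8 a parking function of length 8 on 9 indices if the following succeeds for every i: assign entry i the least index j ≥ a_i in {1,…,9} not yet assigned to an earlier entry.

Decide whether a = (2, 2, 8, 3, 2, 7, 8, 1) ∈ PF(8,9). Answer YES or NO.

YES

Order a: b = (1, 2, 2, 2, 3, 7, 8, 8).
  b_1=1 ≤ 2
  b_2=2 ≤ 3
  b_3=2 ≤ 4
  b_4=2 ≤ 5
  b_5=3 ≤ 6
  b_6=7 ≤ 7
  b_7=8 ≤ 8
  b_8=8 ≤ 9
All bounds hold ⇒ YES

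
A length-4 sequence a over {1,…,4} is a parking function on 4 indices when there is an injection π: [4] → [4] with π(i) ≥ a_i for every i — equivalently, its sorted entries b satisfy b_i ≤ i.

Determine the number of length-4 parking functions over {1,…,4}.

#PF = (4−4+1)·(4+1)^(4−1) = 1×125 = 125 (Konheim–Weiss)
Check (1,4,2,2) → sorted (1,2,2,4): b_i ≤ i ∀i, a PF.

125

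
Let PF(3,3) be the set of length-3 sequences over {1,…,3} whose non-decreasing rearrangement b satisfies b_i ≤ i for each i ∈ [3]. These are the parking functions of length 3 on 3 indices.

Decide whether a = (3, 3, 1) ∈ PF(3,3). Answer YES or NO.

NO

Order a: b = (1, 3, 3).
  b_1=1 ≤ 1
  b_2=3 > 2
  fails at i=2 ⇒ NO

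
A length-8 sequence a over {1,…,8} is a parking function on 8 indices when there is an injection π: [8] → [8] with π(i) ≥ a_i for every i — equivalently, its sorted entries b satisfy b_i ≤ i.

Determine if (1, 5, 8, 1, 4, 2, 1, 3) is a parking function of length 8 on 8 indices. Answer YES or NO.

Rearranged: b = (1, 1, 1, 2, 3, 4, 5, 8).
  b_1=1 ≤ 1
  b_2=1 ≤ 2
  b_3=1 ≤ 3
  b_4=2 ≤ 4
  b_5=3 ≤ 5
  b_6=4 ≤ 6
  b_7=5 ≤ 7
  b_8=8 ≤ 8
All bounds hold ⇒ YES

YES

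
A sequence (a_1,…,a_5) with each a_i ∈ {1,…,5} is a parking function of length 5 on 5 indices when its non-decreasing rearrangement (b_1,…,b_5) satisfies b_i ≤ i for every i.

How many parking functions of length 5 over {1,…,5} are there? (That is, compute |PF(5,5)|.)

1296

Count = 1·6^4 = 1×1296 = 1296
One tuple (5,2,1,3,3) → sorted (1,2,3,3,5): b_i ≤ i ∀i, a PF.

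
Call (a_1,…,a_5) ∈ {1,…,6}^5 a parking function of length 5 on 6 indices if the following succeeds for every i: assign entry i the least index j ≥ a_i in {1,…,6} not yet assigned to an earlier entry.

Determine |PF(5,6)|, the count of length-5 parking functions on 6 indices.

4802

|PF| = (6+1−5)·(6+1)^{5−1} = 2·2401 = 4802 [KW]
Check (4,1,4,6,1) → sorted (1,1,4,4,6): b_i ≤ 1+i ∀i, a PF.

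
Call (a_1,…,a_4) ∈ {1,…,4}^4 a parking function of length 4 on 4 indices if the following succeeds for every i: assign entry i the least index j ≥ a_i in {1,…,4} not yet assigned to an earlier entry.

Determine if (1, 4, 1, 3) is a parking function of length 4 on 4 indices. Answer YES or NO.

YES

Rearranged: b = (1, 1, 3, 4).
  b_1=1 ≤ 1
  b_2=1 ≤ 2
  b_3=3 ≤ 3
  b_4=4 ≤ 4
All bounds hold ⇒ YES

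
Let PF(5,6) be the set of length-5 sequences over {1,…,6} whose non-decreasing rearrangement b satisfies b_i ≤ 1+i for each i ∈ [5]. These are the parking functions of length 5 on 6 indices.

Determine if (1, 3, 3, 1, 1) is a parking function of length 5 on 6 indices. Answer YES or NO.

YES

Sorted: b = (1, 1, 1, 3, 3).
  b_1=1 ≤ 2
  b_2=1 ≤ 3
  b_3=1 ≤ 4
  b_4=3 ≤ 5
  b_5=3 ≤ 6
All bounds hold ⇒ YES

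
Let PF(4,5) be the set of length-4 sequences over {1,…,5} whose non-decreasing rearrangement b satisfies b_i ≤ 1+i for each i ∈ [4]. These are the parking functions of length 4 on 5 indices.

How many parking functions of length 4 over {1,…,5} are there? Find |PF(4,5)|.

#PF = 2·6^3 = 2×216 = 432
E.g. (3,4,3,2) → sorted (2,3,3,4): b_i ≤ 1+i ∀i, a PF.

432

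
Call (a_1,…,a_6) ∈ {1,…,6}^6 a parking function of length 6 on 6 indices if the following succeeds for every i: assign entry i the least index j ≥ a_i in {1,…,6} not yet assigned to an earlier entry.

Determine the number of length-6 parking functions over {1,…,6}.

Count = 1·7^5 = 1 · 16807 = 16807 [KW]
E.g. (5,3,1,3,2,1) → sorted (1,1,2,3,3,5): b_i ≤ i ∀i, a PF.

16807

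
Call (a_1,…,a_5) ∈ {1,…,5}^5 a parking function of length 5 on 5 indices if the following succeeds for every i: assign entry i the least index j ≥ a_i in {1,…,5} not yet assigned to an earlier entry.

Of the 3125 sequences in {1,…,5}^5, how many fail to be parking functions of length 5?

|PF(5,5)| = (5−5+1)·(5+1)^(5−1) = 1·1296 = 1296 (Pollak)
Example (5,5,5,3,4) → sorted (3,4,5,5,5): b_1=3>1, not a PF.
So 3125 − 1296 = 1829 fail.

1829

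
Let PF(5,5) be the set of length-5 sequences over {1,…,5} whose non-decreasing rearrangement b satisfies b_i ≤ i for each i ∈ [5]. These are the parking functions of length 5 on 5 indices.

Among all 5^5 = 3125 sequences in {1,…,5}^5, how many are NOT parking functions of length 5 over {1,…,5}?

1829

|PF(5,5)| = 1·6^4 = 1 · 1296 = 1296 [KW]
E.g. (5,5,5,1,3) → sorted (1,3,5,5,5): b_2=3>2, not a PF.
Total 3125; non-PF = 3125−1296 = 1829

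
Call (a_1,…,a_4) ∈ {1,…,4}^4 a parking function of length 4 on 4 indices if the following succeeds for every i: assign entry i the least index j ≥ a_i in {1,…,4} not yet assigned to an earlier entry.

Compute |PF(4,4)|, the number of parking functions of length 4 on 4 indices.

|PF| = (4−4+1)·(4+1)^(4−1) = 1·125 = 125 (Konheim–Weiss)
One tuple (3,2,1,1) → sorted (1,1,2,3): b_i ≤ i ∀i, a PF.

125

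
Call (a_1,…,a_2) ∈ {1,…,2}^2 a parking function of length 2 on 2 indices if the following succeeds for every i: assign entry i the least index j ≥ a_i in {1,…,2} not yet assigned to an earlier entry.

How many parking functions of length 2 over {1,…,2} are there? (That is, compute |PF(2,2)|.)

Count = (2−2+1)·(2+1)^(2−1) = 1·3 = 3 (Pollak)
One tuple (1,2) → sorted (1,2): b_i ≤ i ∀i, a PF.

3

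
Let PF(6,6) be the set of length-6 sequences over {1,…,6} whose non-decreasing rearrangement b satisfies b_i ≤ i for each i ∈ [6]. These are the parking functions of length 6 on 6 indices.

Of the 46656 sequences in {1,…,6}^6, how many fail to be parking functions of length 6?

29849

Count = 1·7^5 = 1 · 16807 = 16807
Check (5,5,3,5,4,4) → sorted (3,4,4,5,5,5): b_1=3>1, not a PF.
So 46656 − 16807 = 29849 fail.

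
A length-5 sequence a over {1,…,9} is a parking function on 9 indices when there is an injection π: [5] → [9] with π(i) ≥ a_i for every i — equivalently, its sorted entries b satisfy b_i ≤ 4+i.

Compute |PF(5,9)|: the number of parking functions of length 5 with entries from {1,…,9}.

50000

|PF| = (9−5+1)·(9+1)^(5−1) = 5·10000 = 50000 [KW]
Check (7,2,7,7,3) → sorted (2,3,7,7,7): b_i ≤ 4+i ∀i, a PF.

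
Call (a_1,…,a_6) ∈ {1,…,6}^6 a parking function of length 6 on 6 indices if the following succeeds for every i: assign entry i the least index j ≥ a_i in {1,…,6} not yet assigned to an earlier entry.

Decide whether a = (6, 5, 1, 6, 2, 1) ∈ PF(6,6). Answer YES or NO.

NO

Rearranged: b = (1, 1, 2, 5, 6, 6).
  b_1=1 ≤ 1
  b_2=1 ≤ 2
  b_3=2 ≤ 3
  b_4=5 > 4
  fails at i=4 ⇒ NO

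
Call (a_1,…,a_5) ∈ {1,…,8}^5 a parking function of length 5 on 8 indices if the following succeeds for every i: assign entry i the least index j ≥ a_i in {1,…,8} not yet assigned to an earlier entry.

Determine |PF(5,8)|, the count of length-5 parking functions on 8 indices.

26244

#PF = (8−5+1)·(8+1)^(5−1) = 4·6561 = 26244 (Pollak)
Check (3,2,1,8,2) → sorted (1,2,2,3,8): b_i ≤ 3+i ∀i, a PF.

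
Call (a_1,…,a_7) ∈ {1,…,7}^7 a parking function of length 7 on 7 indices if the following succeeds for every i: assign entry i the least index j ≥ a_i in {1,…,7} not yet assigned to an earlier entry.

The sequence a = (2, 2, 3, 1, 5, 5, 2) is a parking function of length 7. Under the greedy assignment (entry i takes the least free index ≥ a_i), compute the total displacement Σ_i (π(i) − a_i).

Σπ = 7·8/2 = 28 (π permutes [7]); Σa = 2+2+3+1+5+5+2 = 20; disp = 28−20 = 8.

8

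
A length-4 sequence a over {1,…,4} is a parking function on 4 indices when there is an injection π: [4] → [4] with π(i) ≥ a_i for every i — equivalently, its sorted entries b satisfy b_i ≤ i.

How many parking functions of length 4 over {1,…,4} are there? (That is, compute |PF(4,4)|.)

125

Count = (4+1−4)·(4+1)^{4−1} = 1×125 = 125 (Konheim–Weiss)
One tuple (3,1,1,2) → sorted (1,1,2,3): b_i ≤ i ∀i, a PF.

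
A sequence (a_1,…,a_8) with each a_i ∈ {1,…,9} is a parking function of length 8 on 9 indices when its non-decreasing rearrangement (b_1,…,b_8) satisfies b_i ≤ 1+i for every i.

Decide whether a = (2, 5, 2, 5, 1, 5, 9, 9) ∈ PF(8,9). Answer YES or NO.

Sorted: b = (1, 2, 2, 5, 5, 5, 9, 9).
  b_1=1 ≤ 2
  b_2=2 ≤ 3
  b_3=2 ≤ 4
  b_4=5 ≤ 5
  b_5=5 ≤ 6
  b_6=5 ≤ 7
  b_7=9 > 8
  fails at i=7 ⇒ NO

NO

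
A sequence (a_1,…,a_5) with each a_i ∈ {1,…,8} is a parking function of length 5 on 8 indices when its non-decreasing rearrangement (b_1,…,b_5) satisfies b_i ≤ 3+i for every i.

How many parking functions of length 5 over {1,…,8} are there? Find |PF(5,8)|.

|PF(5,8)| = (8+1−5)·(8+1)^{5−1} = 4×6561 = 26244 (Pollak)
Check (7,2,6,4,7) → sorted (2,4,6,7,7): b_i ≤ 3+i ∀i, a PF.

26244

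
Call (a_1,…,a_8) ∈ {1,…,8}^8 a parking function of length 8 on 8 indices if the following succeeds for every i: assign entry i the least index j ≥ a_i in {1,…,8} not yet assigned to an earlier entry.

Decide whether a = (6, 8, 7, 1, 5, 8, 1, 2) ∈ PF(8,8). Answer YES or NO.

NO

Order a: b = (1, 1, 2, 5, 6, 7, 8, 8).
  b_1=1 ≤ 1
  b_2=1 ≤ 2
  b_3=2 ≤ 3
  b_4=5 > 4
  fails at i=4 ⇒ NO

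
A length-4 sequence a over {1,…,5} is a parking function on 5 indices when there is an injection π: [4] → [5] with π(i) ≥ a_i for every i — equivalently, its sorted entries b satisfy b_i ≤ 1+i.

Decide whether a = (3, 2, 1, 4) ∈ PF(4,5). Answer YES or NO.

YES

Rearranged: b = (1, 2, 3, 4).
  b_1=1 ≤ 2
  b_2=2 ≤ 3
  b_3=3 ≤ 4
  b_4=4 ≤ 5
All bounds hold ⇒ YES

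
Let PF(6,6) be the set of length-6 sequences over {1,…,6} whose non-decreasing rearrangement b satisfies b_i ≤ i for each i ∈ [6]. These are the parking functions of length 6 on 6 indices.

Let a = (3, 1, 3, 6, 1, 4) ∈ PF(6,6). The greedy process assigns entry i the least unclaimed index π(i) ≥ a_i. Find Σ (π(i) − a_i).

3

Σπ = 21 ({1..6} each once); Σa = 3+1+3+6+1+4 = 18; disp = 21−18 = 3.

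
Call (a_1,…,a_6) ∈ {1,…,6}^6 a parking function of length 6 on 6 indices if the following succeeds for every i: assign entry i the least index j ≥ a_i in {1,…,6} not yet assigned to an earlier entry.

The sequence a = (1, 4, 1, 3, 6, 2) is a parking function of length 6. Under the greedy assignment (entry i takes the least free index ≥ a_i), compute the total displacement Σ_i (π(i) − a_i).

4

Σπ = 21 ({1..6} each once); Σa = 1+4+1+3+6+2 = 17; disp = 21−17 = 4.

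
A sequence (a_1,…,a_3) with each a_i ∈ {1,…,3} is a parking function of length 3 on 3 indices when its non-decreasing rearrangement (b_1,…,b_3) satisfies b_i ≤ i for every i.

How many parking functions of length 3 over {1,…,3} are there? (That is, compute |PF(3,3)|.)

16

Count = 1·4^2 = 1·16 = 16 [KW]
One tuple (2,1,2) → sorted (1,2,2): b_i ≤ i ∀i, a PF.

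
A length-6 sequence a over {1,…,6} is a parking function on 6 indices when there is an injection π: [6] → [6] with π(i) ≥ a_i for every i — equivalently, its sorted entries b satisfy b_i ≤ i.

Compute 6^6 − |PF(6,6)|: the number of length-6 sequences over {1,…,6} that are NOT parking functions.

29849

#PF = (6−6+1)·(6+1)^(6−1) = 1×16807 = 16807 [KW]
Check (6,6,1,4,5,6) → sorted (1,4,5,6,6,6): b_2=4>2, not a PF.
Total 46656; non-PF = 46656−16807 = 29849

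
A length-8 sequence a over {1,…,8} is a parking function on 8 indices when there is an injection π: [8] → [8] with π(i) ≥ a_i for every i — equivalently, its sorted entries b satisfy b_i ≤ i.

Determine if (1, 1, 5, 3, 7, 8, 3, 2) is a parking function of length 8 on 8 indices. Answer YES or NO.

YES

Order a: b = (1, 1, 2, 3, 3, 5, 7, 8).
  b_1=1 ≤ 1
  b_2=1 ≤ 2
  b_3=2 ≤ 3
  b_4=3 ≤ 4
  b_5=3 ≤ 5
  b_6=5 ≤ 6
  b_7=7 ≤ 7
  b_8=8 ≤ 8
All bounds hold ⇒ YES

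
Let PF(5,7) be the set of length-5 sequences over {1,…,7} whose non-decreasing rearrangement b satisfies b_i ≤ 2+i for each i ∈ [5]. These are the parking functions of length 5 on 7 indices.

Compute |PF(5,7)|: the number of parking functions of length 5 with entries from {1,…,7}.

12288

|PF(5,7)| = (7−5+1)·(7+1)^(5−1) = 3 · 4096 = 12288
Check (5,2,5,7,3) → sorted (2,3,5,5,7): b_i ≤ 2+i ∀i, a PF.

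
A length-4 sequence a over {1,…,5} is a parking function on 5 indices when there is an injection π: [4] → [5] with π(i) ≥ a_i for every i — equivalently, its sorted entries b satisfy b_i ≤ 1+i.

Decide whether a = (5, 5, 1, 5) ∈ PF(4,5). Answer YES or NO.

NO

Rearranged: b = (1, 5, 5, 5).
  b_1=1 ≤ 2
  b_2=5 > 3
  fails at i=2 ⇒ NO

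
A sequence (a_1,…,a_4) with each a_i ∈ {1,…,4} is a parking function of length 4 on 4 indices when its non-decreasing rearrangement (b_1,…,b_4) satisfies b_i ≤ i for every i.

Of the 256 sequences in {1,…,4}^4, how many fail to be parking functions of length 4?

|PF| = (4−4+1)·(4+1)^(4−1) = 1·125 = 125 (Pollak)
Check (3,3,4,3) → sorted (3,3,3,4): b_1=3>1, not a PF.
So 256 − 125 = 131 fail.

131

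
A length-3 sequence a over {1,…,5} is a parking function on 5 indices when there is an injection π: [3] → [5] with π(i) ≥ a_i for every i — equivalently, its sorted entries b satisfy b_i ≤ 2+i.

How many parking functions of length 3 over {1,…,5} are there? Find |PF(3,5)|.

108

Count = (6−3)·6^(3−1) = 3×36 = 108 (Konheim–Weiss)
One tuple (2,2,3) → sorted (2,2,3): b_i ≤ 2+i ∀i, a PF.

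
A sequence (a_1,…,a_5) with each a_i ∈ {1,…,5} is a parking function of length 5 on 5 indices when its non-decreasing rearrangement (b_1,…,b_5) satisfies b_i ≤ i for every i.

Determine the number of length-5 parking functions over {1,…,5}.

1296

|PF(5,5)| = (5−5+1)·(5+1)^(5−1) = 1·1296 = 1296 (Pollak)
Check (2,1,1,3,5) → sorted (1,1,2,3,5): b_i ≤ i ∀i, a PF.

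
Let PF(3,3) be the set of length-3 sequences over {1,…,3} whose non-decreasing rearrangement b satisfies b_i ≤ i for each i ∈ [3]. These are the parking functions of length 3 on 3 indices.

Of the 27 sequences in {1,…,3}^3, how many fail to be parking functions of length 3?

11

Count = (3+1−3)·(3+1)^{3−1} = 1×16 = 16
One tuple (3,3,1) → sorted (1,3,3): b_2=3>2, not a PF.
So 27 − 16 = 11 fail.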